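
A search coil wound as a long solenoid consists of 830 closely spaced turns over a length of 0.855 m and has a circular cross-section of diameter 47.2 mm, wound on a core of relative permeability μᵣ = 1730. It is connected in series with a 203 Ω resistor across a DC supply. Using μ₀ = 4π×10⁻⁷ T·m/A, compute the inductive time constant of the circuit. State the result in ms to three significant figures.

τ ≈ 15.1 ms

A = π(d/2)² = π(2.360×10^-2 m)² = 1.750×10^-3 m².
L = μ₀μᵣN²A/ℓ = (4π×10⁻⁷)(1730)(830)²(1.750×10^-3)/(0.855) = 3.0649 H.
τ = L/R = (3.0649)/(203) = 1.510×10^-2 s.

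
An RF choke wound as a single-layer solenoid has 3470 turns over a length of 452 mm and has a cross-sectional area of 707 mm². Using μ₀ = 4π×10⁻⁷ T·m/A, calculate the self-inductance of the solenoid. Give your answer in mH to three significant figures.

L ≈ 23.7 mH

A = 707 mm² = 7.070×10^-4 m².
For a long solenoid, L = μ₀N²A/ℓ.
L = (4π×10⁻⁷)(3470)²(7.070×10^-4)/(0.452 m) = 2.367×10^-2 H.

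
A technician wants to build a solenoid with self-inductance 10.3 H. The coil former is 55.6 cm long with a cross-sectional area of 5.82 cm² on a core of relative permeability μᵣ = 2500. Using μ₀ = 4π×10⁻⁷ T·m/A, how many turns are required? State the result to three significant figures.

N ≈ 1770 turns

A = 5.82 cm² = 5.820×10^-4 m².
From L = μ₀μᵣN²A/ℓ, N = √(Lℓ / (μ₀μᵣA)).
N = √[(10.3)(0.556) / ((4π×10⁻⁷)(2500)×5.820×10^-4)] = √(3.132×10^6) ≈ 1769.8.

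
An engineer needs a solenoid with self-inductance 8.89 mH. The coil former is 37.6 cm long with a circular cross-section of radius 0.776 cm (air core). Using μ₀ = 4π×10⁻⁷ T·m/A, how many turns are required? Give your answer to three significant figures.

A = πr² = π(7.760×10^-3 m)² = 1.892×10^-4 m².
From L = μ₀N²A/ℓ, N = √(Lℓ / (μ₀A)).
N = √[(8.890×10^-3)(0.376) / ((4π×10⁻⁷)×1.892×10^-4)] = √(1.406×10^7) ≈ 3749.8.

N ≈ 3750 turns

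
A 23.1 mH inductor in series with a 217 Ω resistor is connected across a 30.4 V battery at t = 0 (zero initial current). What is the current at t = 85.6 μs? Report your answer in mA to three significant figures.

τ = L/R = 2.310×10^-2/217 = 1.0645×10^-4 s; final current I_∞ = ε/R = 30.4/217 = 0.1401 A.
I(t) = I_∞(1 − e^(−t/τ)) with t/τ = 0.804.
I = (0.1401)(1 − e^(−0.804)) = 7.740×10^-2 A.

I ≈ 77.4 mA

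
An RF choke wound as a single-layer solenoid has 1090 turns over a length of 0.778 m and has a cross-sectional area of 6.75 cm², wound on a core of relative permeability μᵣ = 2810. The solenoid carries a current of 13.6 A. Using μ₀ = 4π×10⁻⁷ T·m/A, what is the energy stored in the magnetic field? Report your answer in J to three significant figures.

A = 6.75 cm² = 6.750×10^-4 m².
L = μ₀μᵣN²A/ℓ = (4π×10⁻⁷)(2810)(1090)²(6.750×10^-4)/(0.778) = 3.64 H.
U = ½LI² = ½(3.64)(13.6)² = 336.6 J.

U ≈ 337 J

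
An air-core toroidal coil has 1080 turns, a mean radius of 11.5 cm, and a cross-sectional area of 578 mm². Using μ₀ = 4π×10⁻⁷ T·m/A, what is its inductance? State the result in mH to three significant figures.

For a thin toroid, L = μ₀N²A/(2πR).
L = (4π×10⁻⁷)(1080)²(5.780×10^-4) / (2π×0.115 m) = 1.172×10^-3 H.

L ≈ 1.17 mH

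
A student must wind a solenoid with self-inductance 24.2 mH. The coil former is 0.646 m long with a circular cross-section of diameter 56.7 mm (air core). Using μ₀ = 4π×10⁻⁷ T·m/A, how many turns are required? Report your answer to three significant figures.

N ≈ 2220 turns

A = π(d/2)² = π(2.835×10^-2 m)² = 2.52497×10^-3 m².
From L = μ₀N²A/ℓ, N = √(Lℓ / (μ₀A)).
N = √[(2.420×10^-2)(0.646) / ((4π×10⁻⁷)×2.52497×10^-3)] = √(4.927×10^6) ≈ 2219.7.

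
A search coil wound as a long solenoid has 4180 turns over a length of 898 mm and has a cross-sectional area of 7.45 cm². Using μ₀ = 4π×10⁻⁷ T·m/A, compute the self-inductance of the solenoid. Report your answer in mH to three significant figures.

A = 7.45 cm² = 7.450×10^-4 m².
For a long solenoid, L = μ₀N²A/ℓ.
L = (4π×10⁻⁷)(4180)²(7.450×10^-4)/(0.898 m) = 1.822×10^-2 H.

L ≈ 18.2 mH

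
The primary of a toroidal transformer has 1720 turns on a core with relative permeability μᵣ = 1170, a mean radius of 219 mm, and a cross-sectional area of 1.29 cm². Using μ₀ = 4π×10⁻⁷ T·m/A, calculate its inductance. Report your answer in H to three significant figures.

L ≈ 0.408 H

For a thin toroid, L = μ₀μᵣN²A/(2πR).
L = (4π×10⁻⁷)(1170)(1720)²(1.290×10^-4) / (2π×0.219 m) = 0.4078 H.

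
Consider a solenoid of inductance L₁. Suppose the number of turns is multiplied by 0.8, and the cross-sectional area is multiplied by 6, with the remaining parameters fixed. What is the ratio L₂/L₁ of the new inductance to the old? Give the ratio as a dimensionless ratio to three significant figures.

For a solenoid, L ∝ μᵣN²A/ℓ.
L₂/L₁ = (0.8)^2 × (6) = 3.84.

L₂/L₁ = 3.84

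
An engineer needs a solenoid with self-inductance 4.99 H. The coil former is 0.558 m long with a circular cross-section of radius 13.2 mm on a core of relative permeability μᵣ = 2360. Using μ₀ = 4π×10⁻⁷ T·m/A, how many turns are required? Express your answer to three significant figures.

A = πr² = π(1.320×10^-2 m)² = 5.474×10^-4 m².
From L = μ₀μᵣN²A/ℓ, N = √(Lℓ / (μ₀μᵣA)).
N = √[(4.99)(0.558) / ((4π×10⁻⁷)(2360)×5.474×10^-4)] = √(1.715×10^6) ≈ 1309.7.

N ≈ 1310 turns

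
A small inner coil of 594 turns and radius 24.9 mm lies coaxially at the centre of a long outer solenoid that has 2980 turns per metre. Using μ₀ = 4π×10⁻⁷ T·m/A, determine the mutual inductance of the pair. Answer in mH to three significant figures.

The outer solenoid produces a uniform field B₁ = μ₀n₁I₁ across the inner coil,
so the flux linkage is N₂Φ = N₂B₁A₂ = μ₀n₁N₂A₂·I₁, giving M = μ₀n₁N₂A₂.
A₂ = πr² = π(2.490×10^-2 m)² = 1.948×10^-3 m².
M = (4π×10⁻⁷)(2980)(594)(1.948×10^-3) = 4.333×10^-3 H.

M ≈ 4.33 mH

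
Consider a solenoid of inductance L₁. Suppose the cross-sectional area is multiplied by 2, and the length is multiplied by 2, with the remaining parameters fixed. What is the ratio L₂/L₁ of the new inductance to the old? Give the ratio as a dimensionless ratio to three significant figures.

L₂/L₁ = 1.00

For a solenoid, L ∝ μᵣN²A/ℓ.
L₂/L₁ = (2) × (2)^-1 = 1.00.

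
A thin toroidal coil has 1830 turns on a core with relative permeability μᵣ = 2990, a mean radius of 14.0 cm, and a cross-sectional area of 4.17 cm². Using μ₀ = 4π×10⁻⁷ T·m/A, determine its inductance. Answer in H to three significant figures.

For a thin toroid, L = μ₀μᵣN²A/(2πR).
L = (4π×10⁻⁷)(2990)(1830)²(4.170×10^-4) / (2π×0.14 m) = 5.965 H.

L ≈ 5.97 H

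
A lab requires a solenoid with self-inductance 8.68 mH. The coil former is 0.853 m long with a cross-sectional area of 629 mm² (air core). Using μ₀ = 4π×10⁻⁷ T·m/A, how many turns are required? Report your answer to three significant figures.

N ≈ 3060 turns

A = 629 mm² = 6.290×10^-4 m².
From L = μ₀N²A/ℓ, N = √(Lℓ / (μ₀A)).
N = √[(8.680×10^-3)(0.853) / ((4π×10⁻⁷)×6.290×10^-4)] = √(9.367×10^6) ≈ 3060.6.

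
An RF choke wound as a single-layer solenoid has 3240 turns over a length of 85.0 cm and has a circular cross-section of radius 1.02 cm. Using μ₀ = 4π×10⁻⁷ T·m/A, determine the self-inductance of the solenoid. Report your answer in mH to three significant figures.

L ≈ 5.07 mH

A = πr² = π(1.020×10^-2 m)² = 3.269×10^-4 m².
For a long solenoid, L = μ₀N²A/ℓ.
L = (4π×10⁻⁷)(3240)²(3.269×10^-4)/(0.85 m) = 5.073×10^-3 H.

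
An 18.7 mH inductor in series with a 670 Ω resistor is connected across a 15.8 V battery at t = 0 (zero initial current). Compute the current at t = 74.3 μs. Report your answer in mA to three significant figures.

I ≈ 21.9 mA

τ = L/R = 1.870×10^-2/670 = 2.791×10^-5 s; final current I_∞ = ε/R = 15.8/670 = 2.358×10^-2 A.
I(t) = I_∞(1 − e^(−t/τ)) with t/τ = 2.662.
I = (2.358×10^-2)(1 − e^(−2.662)) = 2.194×10^-2 A.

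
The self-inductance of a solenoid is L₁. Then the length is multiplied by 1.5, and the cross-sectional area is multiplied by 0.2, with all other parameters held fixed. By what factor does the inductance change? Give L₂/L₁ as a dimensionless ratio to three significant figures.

L₂/L₁ = 0.133

For a solenoid, L ∝ μᵣN²A/ℓ.
L₂/L₁ = (1.5)^-1 × (0.2) = 0.133.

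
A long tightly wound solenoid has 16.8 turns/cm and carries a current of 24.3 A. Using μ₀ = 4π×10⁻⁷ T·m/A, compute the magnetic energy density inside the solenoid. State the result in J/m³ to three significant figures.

u ≈ 1050 J/m³

B = μ₀nI = (4π×10⁻⁷)(1.680×10^3)(24.3) = 5.130×10^-2 T.
u = B²/(2μ₀) = (5.130×10^-2)²/(2×4π×10⁻⁷) = 1.047×10^3 J/m³.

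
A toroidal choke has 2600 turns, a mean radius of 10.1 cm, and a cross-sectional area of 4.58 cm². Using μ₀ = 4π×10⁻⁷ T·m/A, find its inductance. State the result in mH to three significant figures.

For a thin toroid, L = μ₀N²A/(2πR).
L = (4π×10⁻⁷)(2600)²(4.580×10^-4) / (2π×0.101 m) = 6.131×10^-3 H.

L ≈ 6.13 mH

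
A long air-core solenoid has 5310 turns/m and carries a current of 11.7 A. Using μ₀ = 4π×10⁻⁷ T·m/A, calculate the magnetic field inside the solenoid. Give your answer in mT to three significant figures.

B ≈ 78.1 mT

Inside a long solenoid, B = μ₀nI.
B = (4π×10⁻⁷)(5.310×10^3 m⁻¹)(11.7 A) = 7.807×10^-2 T.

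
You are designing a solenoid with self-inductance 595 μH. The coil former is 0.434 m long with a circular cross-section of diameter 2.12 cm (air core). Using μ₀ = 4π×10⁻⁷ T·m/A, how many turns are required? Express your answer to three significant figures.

A = π(d/2)² = π(1.060×10^-2 m)² = 3.530×10^-4 m².
From L = μ₀N²A/ℓ, N = √(Lℓ / (μ₀A)).
N = √[(5.950×10^-4)(0.434) / ((4π×10⁻⁷)×3.530×10^-4)] = √(5.822×10^5) ≈ 763.0.

N ≈ 763 turns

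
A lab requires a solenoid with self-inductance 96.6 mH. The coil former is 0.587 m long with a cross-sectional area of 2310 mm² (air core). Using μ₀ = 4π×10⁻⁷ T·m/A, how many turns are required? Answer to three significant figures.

A = 2310 mm² = 2.310×10^-3 m².
From L = μ₀N²A/ℓ, N = √(Lℓ / (μ₀A)).
N = √[(9.660×10^-2)(0.587) / ((4π×10⁻⁷)×2.310×10^-3)] = √(1.953×10^7) ≈ 4419.7.

N ≈ 4420 turns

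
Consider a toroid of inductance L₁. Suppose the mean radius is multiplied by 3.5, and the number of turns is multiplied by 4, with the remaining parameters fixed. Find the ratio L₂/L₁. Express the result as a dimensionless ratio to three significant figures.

For a toroid, L ∝ μᵣN²A/R.
L₂/L₁ = (3.5)^-1 × (4)^2 = 4.57.

L₂/L₁ = 4.57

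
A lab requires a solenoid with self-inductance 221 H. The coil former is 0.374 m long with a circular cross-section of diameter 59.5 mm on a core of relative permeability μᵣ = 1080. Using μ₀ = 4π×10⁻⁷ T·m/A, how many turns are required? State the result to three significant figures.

N ≈ 4680 turns

A = π(d/2)² = π(2.975×10^-2 m)² = 2.781×10^-3 m².
From L = μ₀μᵣN²A/ℓ, N = √(Lℓ / (μ₀μᵣA)).
N = √[(221)(0.374) / ((4π×10⁻⁷)(1080)×2.781×10^-3)] = √(2.190×10^7) ≈ 4680.1.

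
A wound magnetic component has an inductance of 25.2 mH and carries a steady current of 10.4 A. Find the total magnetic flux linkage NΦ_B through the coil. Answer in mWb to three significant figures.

NΦ_B ≈ 262 mWb

From L = NΦ_B/I, the flux linkage is NΦ_B = LI.
NΦ_B = (2.520×10^-2 H)(10.4 A) = 0.2621 Wb.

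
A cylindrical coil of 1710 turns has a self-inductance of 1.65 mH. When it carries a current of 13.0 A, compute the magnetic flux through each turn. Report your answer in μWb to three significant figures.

Φ_B ≈ 12.5 μWb

From L = NΦ_B/I, the flux per turn is Φ_B = LI/N.
Φ_B = (1.650×10^-3 H)(13.0 A)/1710 = 1.254×10^-5 Wb.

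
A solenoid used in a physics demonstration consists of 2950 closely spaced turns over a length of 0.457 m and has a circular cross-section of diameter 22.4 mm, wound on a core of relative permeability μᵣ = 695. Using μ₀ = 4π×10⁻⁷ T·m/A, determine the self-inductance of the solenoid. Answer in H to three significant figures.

L ≈ 6.55 H

A = π(d/2)² = π(1.120×10^-2 m)² = 3.941×10^-4 m².
For a long solenoid, L = μ₀μᵣN²A/ℓ.
L = (4π×10⁻⁷)(695)(2950)²(3.941×10^-4)/(0.457 m) = 6.554 H.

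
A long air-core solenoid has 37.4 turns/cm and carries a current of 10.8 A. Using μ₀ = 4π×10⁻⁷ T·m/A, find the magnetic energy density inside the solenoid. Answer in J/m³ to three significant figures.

u ≈ 1030 J/m³

B = μ₀nI = (4π×10⁻⁷)(3.740×10^3)(10.8) = 5.076×10^-2 T.
u = B²/(2μ₀) = (5.076×10^-2)²/(2×4π×10⁻⁷) = 1.025×10^3 J/m³.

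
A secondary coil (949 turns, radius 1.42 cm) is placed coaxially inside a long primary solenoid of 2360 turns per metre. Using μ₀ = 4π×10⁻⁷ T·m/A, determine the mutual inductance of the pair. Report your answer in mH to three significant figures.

M ≈ 1.78 mH

The outer solenoid produces a uniform field B₁ = μ₀n₁I₁ across the inner coil,
so the flux linkage is N₂Φ = N₂B₁A₂ = μ₀n₁N₂A₂·I₁, giving M = μ₀n₁N₂A₂.
A₂ = πr² = π(1.420×10^-2 m)² = 6.3347×10^-4 m².
M = (4π×10⁻⁷)(2360)(949)(6.3347×10^-4) = 1.783×10^-3 H.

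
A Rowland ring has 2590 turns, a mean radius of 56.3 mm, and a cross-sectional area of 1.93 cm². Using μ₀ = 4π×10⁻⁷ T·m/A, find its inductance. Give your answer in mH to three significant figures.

L ≈ 4.60 mH

For a thin toroid, L = μ₀N²A/(2πR).
L = (4π×10⁻⁷)(2590)²(1.930×10^-4) / (2π×5.630×10^-2 m) = 4.599×10^-3 H.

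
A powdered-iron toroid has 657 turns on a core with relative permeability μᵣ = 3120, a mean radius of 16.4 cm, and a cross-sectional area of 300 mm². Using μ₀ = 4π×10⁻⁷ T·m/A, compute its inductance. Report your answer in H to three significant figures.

For a thin toroid, L = μ₀μᵣN²A/(2πR).
L = (4π×10⁻⁷)(3120)(657)²(3.000×10^-4) / (2π×0.164 m) = 0.4927 H.

L ≈ 0.493 H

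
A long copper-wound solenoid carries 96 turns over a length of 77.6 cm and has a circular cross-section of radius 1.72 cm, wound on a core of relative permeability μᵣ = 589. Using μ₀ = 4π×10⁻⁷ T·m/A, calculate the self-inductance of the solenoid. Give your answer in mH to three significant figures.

L ≈ 8.17 mH

A = πr² = π(1.720×10^-2 m)² = 9.294×10^-4 m².
For a long solenoid, L = μ₀μᵣN²A/ℓ.
L = (4π×10⁻⁷)(589)(96)²(9.294×10^-4)/(0.776 m) = 8.170×10^-3 H.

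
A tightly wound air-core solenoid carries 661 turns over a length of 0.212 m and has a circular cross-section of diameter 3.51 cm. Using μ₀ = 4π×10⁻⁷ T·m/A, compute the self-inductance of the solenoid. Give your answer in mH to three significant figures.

A = π(d/2)² = π(1.755×10^-2 m)² = 9.676×10^-4 m².
For a long solenoid, L = μ₀N²A/ℓ.
L = (4π×10⁻⁷)(661)²(9.676×10^-4)/(0.212 m) = 2.506×10^-3 H.

L ≈ 2.51 mH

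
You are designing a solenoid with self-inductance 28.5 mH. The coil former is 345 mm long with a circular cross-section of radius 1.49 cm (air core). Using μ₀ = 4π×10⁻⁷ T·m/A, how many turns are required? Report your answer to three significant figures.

A = πr² = π(1.490×10^-2 m)² = 6.9746×10^-4 m².
From L = μ₀N²A/ℓ, N = √(Lℓ / (μ₀A)).
N = √[(2.850×10^-2)(0.345) / ((4π×10⁻⁷)×6.9746×10^-4)] = √(1.122×10^7) ≈ 3349.4.

N ≈ 3350 turns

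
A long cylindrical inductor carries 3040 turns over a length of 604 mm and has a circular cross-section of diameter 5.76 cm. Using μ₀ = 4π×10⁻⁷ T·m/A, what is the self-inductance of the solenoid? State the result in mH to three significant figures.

A = π(d/2)² = π(2.880×10^-2 m)² = 2.606×10^-3 m².
For a long solenoid, L = μ₀N²A/ℓ.
L = (4π×10⁻⁷)(3040)²(2.606×10^-3)/(0.604 m) = 5.010×10^-2 H.

L ≈ 50.1 mH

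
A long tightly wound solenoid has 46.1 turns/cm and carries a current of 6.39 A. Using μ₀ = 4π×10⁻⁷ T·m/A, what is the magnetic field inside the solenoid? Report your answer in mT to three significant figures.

B ≈ 37.0 mT

Inside a long solenoid, B = μ₀nI.
B = (4π×10⁻⁷)(4.610×10^3 m⁻¹)(6.39 A) = 3.702×10^-2 T.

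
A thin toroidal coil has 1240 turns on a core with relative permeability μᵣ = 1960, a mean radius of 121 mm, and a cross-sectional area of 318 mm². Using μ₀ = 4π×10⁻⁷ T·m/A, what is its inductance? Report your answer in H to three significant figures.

L ≈ 1.58 H

For a thin toroid, L = μ₀μᵣN²A/(2πR).
L = (4π×10⁻⁷)(1960)(1240)²(3.180×10^-4) / (2π×0.121 m) = 1.584 H.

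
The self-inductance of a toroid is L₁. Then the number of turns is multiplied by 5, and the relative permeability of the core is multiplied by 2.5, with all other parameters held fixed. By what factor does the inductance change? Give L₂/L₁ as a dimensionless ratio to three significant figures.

For a toroid, L ∝ μᵣN²A/R.
L₂/L₁ = (5)^2 × (2.5) = 62.5.

L₂/L₁ = 62.5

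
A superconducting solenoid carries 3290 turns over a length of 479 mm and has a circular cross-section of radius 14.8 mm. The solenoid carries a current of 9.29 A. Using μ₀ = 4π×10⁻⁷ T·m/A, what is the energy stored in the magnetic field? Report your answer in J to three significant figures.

A = πr² = π(1.480×10^-2 m)² = 6.881×10^-4 m².
L = μ₀N²A/ℓ = (4π×10⁻⁷)(3290)²(6.881×10^-4)/(0.479) = 1.954×10^-2 H.
U = ½LI² = ½(1.954×10^-2)(9.29)² = 0.8432 J.

U ≈ 0.843 J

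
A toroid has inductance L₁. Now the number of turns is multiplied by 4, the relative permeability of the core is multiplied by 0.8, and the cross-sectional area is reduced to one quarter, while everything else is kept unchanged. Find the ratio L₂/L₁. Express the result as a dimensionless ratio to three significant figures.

For a toroid, L ∝ μᵣN²A/R.
L₂/L₁ = (4)^2 × (0.8) × (0.25) = 3.20.

L₂/L₁ = 3.20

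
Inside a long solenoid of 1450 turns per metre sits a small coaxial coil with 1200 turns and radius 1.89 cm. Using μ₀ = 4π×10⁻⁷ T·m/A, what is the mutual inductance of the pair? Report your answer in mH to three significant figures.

M ≈ 2.45 mH

The outer solenoid produces a uniform field B₁ = μ₀n₁I₁ across the inner coil,
so the flux linkage is N₂Φ = N₂B₁A₂ = μ₀n₁N₂A₂·I₁, giving M = μ₀n₁N₂A₂.
A₂ = πr² = π(1.890×10^-2 m)² = 1.122×10^-3 m².
M = (4π×10⁻⁷)(1450)(1200)(1.122×10^-3) = 2.454×10^-3 H.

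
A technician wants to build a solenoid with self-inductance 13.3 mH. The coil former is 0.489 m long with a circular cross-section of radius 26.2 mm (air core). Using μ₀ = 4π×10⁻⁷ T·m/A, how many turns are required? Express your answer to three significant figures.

A = πr² = π(2.620×10^-2 m)² = 2.157×10^-3 m².
From L = μ₀N²A/ℓ, N = √(Lℓ / (μ₀A)).
N = √[(1.330×10^-2)(0.489) / ((4π×10⁻⁷)×2.157×10^-3)] = √(2.400×10^6) ≈ 1549.2.

N ≈ 1550 turns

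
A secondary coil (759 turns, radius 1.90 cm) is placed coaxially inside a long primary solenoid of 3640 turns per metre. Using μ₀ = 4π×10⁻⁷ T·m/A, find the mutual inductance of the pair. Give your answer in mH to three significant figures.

M ≈ 3.94 mH

The outer solenoid produces a uniform field B₁ = μ₀n₁I₁ across the inner coil,
so the flux linkage is N₂Φ = N₂B₁A₂ = μ₀n₁N₂A₂·I₁, giving M = μ₀n₁N₂A₂.
A₂ = πr² = π(1.900×10^-2 m)² = 1.134×10^-3 m².
M = (4π×10⁻⁷)(3640)(759)(1.134×10^-3) = 3.937×10^-3 H.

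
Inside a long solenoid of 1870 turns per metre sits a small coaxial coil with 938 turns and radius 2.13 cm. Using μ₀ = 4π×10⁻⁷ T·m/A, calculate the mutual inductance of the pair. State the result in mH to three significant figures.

M ≈ 3.14 mH

The outer solenoid produces a uniform field B₁ = μ₀n₁I₁ across the inner coil,
so the flux linkage is N₂Φ = N₂B₁A₂ = μ₀n₁N₂A₂·I₁, giving M = μ₀n₁N₂A₂.
A₂ = πr² = π(2.130×10^-2 m)² = 1.425×10^-3 m².
M = (4π×10⁻⁷)(1870)(938)(1.425×10^-3) = 3.142×10^-3 H.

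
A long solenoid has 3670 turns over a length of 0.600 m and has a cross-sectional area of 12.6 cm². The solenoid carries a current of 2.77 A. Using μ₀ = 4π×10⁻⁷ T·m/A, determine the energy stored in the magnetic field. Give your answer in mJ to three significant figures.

A = 12.6 cm² = 1.260×10^-3 m².
L = μ₀N²A/ℓ = (4π×10⁻⁷)(3670)²(1.260×10^-3)/(0.6) = 3.554×10^-2 H.
U = ½LI² = ½(3.554×10^-2)(2.77)² = 0.1364 J.

U ≈ 136 mJ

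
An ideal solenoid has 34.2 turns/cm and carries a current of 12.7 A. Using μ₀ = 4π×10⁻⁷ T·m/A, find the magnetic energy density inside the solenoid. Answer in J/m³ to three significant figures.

u ≈ 1190 J/m³

B = μ₀nI = (4π×10⁻⁷)(3.420×10^3)(12.7) = 5.458×10^-2 T.
u = B²/(2μ₀) = (5.458×10^-2)²/(2×4π×10⁻⁷) = 1.185×10^3 J/m³.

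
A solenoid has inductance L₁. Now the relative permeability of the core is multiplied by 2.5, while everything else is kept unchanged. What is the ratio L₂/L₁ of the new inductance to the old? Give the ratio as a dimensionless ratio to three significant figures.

L₂/L₁ = 2.50

For a solenoid, L ∝ μᵣN²A/ℓ.
L₂/L₁ = (2.5) = 2.50.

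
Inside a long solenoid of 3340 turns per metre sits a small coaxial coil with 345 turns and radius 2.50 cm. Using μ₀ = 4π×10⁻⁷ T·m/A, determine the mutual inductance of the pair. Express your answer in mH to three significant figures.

The outer solenoid produces a uniform field B₁ = μ₀n₁I₁ across the inner coil,
so the flux linkage is N₂Φ = N₂B₁A₂ = μ₀n₁N₂A₂·I₁, giving M = μ₀n₁N₂A₂.
A₂ = πr² = π(2.500×10^-2 m)² = 1.963×10^-3 m².
M = (4π×10⁻⁷)(3340)(345)(1.963×10^-3) = 2.843×10^-3 H.

M ≈ 2.84 mH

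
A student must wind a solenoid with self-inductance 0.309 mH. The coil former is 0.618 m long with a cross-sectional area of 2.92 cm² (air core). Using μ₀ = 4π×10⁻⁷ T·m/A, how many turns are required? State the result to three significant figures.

N ≈ 721 turns

A = 2.92 cm² = 2.920×10^-4 m².
From L = μ₀N²A/ℓ, N = √(Lℓ / (μ₀A)).
N = √[(3.090×10^-4)(0.618) / ((4π×10⁻⁷)×2.920×10^-4)] = √(5.204×10^5) ≈ 721.4.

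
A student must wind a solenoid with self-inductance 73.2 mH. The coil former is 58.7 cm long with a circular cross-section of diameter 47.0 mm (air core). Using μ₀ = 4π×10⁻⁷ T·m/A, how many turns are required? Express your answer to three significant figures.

N ≈ 4440 turns

A = π(d/2)² = π(2.350×10^-2 m)² = 1.7349×10^-3 m².
From L = μ₀N²A/ℓ, N = √(Lℓ / (μ₀A)).
N = √[(7.320×10^-2)(0.587) / ((4π×10⁻⁷)×1.7349×10^-3)] = √(1.971×10^7) ≈ 4439.4.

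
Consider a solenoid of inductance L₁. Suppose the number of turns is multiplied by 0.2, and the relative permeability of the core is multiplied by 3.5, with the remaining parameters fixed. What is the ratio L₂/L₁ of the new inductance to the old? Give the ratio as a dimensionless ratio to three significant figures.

L₂/L₁ = 0.140

For a solenoid, L ∝ μᵣN²A/ℓ.
L₂/L₁ = (0.2)^2 × (3.5) = 0.140.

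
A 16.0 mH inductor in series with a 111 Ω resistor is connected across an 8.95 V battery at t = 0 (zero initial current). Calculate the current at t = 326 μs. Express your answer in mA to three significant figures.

I ≈ 72.2 mA

τ = L/R = 1.600×10^-2/111 = 1.441×10^-4 s; final current I_∞ = ε/R = 8.95/111 = 8.063×10^-2 A.
I(t) = I_∞(1 − e^(−t/τ)) with t/τ = 2.262.
I = (8.063×10^-2)(1 − e^(−2.262)) = 7.223×10^-2 A.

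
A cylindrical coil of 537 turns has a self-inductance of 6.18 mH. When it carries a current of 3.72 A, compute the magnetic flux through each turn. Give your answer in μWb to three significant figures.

From L = NΦ_B/I, the flux per turn is Φ_B = LI/N.
Φ_B = (6.180×10^-3 H)(3.72 A)/537 = 4.281×10^-5 Wb.

Φ_B ≈ 42.8 μWb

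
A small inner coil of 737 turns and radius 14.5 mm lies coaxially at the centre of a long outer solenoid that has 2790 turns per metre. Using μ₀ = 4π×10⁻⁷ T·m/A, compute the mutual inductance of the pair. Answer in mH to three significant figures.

M ≈ 1.71 mH

The outer solenoid produces a uniform field B₁ = μ₀n₁I₁ across the inner coil,
so the flux linkage is N₂Φ = N₂B₁A₂ = μ₀n₁N₂A₂·I₁, giving M = μ₀n₁N₂A₂.
A₂ = πr² = π(1.450×10^-2 m)² = 6.605×10^-4 m².
M = (4π×10⁻⁷)(2790)(737)(6.605×10^-4) = 1.707×10^-3 H.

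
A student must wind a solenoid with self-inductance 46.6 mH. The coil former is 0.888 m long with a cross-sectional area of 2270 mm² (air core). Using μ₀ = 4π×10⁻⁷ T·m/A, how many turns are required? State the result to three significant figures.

A = 2270 mm² = 2.270×10^-3 m².
From L = μ₀N²A/ℓ, N = √(Lℓ / (μ₀A)).
N = √[(4.660×10^-2)(0.888) / ((4π×10⁻⁷)×2.270×10^-3)] = √(1.451×10^7) ≈ 3808.7.

N ≈ 3810 turns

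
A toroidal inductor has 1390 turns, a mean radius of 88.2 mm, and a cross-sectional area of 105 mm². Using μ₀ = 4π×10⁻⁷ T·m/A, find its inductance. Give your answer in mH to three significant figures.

For a thin toroid, L = μ₀N²A/(2πR).
L = (4π×10⁻⁷)(1390)²(1.050×10^-4) / (2π×8.820×10^-2 m) = 4.600×10^-4 H.

L ≈ 0.460 mH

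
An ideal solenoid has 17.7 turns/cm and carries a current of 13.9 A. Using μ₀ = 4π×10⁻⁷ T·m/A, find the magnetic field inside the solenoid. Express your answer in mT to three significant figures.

Inside a long solenoid, B = μ₀nI.
B = (4π×10⁻⁷)(1.770×10^3 m⁻¹)(13.9 A) = 3.092×10^-2 T.

B ≈ 30.9 mT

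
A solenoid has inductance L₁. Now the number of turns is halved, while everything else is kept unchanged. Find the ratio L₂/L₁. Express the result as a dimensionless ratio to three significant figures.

L₂/L₁ = 0.250

For a solenoid, L ∝ μᵣN²A/ℓ.
L₂/L₁ = (0.5)^2 = 0.250.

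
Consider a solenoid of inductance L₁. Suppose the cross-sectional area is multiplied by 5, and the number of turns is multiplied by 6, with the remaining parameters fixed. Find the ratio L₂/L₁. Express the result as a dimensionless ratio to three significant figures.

For a solenoid, L ∝ μᵣN²A/ℓ.
L₂/L₁ = (5) × (6)^2 = 180.

L₂/L₁ = 180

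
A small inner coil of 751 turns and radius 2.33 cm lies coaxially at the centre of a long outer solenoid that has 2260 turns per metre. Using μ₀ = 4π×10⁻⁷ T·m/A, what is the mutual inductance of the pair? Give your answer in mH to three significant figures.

The outer solenoid produces a uniform field B₁ = μ₀n₁I₁ across the inner coil,
so the flux linkage is N₂Φ = N₂B₁A₂ = μ₀n₁N₂A₂·I₁, giving M = μ₀n₁N₂A₂.
A₂ = πr² = π(2.330×10^-2 m)² = 1.706×10^-3 m².
M = (4π×10⁻⁷)(2260)(751)(1.706×10^-3) = 3.638×10^-3 H.

M ≈ 3.64 mH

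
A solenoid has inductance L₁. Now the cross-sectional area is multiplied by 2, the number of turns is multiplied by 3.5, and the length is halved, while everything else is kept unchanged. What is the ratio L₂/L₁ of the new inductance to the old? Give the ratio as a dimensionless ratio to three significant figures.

L₂/L₁ = 49.0

For a solenoid, L ∝ μᵣN²A/ℓ.
L₂/L₁ = (2) × (3.5)^2 × (0.5)^-1 = 49.0.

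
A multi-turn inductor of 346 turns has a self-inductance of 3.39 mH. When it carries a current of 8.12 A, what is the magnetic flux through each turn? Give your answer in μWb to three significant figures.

From L = NΦ_B/I, the flux per turn is Φ_B = LI/N.
Φ_B = (3.390×10^-3 H)(8.12 A)/346 = 7.956×10^-5 Wb.

Φ_B ≈ 79.6 μWb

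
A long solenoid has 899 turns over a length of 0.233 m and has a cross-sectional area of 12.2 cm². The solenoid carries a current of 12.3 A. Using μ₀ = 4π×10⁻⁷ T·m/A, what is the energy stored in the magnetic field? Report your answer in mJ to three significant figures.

A = 12.2 cm² = 1.220×10^-3 m².
L = μ₀N²A/ℓ = (4π×10⁻⁷)(899)²(1.220×10^-3)/(0.233) = 5.318×10^-3 H.
U = ½LI² = ½(5.318×10^-3)(12.3)² = 0.4023 J.

U ≈ 402 mJ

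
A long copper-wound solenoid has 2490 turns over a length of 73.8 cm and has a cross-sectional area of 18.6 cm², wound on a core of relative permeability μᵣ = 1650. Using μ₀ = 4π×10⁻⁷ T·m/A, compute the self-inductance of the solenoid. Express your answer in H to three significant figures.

A = 18.6 cm² = 1.860×10^-3 m².
For a long solenoid, L = μ₀μᵣN²A/ℓ.
L = (4π×10⁻⁷)(1650)(2490)²(1.860×10^-3)/(0.738 m) = 32.4 H.

L ≈ 32.4 H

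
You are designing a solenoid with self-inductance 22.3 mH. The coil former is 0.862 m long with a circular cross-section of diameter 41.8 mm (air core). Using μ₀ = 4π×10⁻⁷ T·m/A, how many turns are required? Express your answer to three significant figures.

A = π(d/2)² = π(2.090×10^-2 m)² = 1.372×10^-3 m².
From L = μ₀N²A/ℓ, N = √(Lℓ / (μ₀A)).
N = √[(2.230×10^-2)(0.862) / ((4π×10⁻⁷)×1.372×10^-3)] = √(1.1147×10^7) ≈ 3338.7.

N ≈ 3340 turns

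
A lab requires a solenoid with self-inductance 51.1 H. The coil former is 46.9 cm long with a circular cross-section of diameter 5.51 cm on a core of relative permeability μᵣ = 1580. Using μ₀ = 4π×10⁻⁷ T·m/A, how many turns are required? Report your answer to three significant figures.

A = π(d/2)² = π(2.755×10^-2 m)² = 2.384×10^-3 m².
From L = μ₀μᵣN²A/ℓ, N = √(Lℓ / (μ₀μᵣA)).
N = √[(51.1)(0.469) / ((4π×10⁻⁷)(1580)×2.384×10^-3)] = √(5.062×10^6) ≈ 2249.9.

N ≈ 2250 turns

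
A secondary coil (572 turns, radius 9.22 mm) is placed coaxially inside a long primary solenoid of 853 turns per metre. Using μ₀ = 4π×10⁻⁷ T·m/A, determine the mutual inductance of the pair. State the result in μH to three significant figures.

M ≈ 164 μH

The outer solenoid produces a uniform field B₁ = μ₀n₁I₁ across the inner coil,
so the flux linkage is N₂Φ = N₂B₁A₂ = μ₀n₁N₂A₂·I₁, giving M = μ₀n₁N₂A₂.
A₂ = πr² = π(9.220×10^-3 m)² = 2.671×10^-4 m².
M = (4π×10⁻⁷)(853)(572)(2.671×10^-4) = 1.637×10^-4 H.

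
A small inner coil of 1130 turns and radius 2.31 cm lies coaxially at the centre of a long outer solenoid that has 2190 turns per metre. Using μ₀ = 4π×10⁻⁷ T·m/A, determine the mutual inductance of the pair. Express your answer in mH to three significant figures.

M ≈ 5.21 mH

The outer solenoid produces a uniform field B₁ = μ₀n₁I₁ across the inner coil,
so the flux linkage is N₂Φ = N₂B₁A₂ = μ₀n₁N₂A₂·I₁, giving M = μ₀n₁N₂A₂.
A₂ = πr² = π(2.310×10^-2 m)² = 1.676×10^-3 m².
M = (4π×10⁻⁷)(2190)(1130)(1.676×10^-3) = 5.213×10^-3 H.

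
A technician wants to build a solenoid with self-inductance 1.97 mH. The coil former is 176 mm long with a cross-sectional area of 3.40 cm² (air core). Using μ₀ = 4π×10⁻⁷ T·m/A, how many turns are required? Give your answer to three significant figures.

N ≈ 901 turns

A = 3.40 cm² = 3.400×10^-4 m².
From L = μ₀N²A/ℓ, N = √(Lℓ / (μ₀A)).
N = √[(1.970×10^-3)(0.176) / ((4π×10⁻⁷)×3.400×10^-4)] = √(8.115×10^5) ≈ 900.8.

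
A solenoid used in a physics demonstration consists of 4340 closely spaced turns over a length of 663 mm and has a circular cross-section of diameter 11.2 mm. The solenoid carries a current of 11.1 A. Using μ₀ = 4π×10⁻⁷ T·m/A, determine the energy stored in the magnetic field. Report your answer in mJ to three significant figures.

U ≈ 217 mJ

A = π(d/2)² = π(5.600×10^-3 m)² = 9.852×10^-5 m².
L = μ₀N²A/ℓ = (4π×10⁻⁷)(4340)²(9.852×10^-5)/(0.663) = 3.517×10^-3 H.
U = ½LI² = ½(3.517×10^-3)(11.1)² = 0.2167 J.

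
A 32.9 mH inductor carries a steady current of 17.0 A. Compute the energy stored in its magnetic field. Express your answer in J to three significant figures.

U ≈ 4.75 J

Stored magnetic energy: U = ½LI².
U = ½(3.290×10^-2 H)(17.0 A)² = 4.754 J.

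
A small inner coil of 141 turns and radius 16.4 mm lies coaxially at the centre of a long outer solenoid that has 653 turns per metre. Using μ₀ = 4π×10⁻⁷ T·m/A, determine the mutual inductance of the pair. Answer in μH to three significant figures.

M ≈ 97.8 μH

The outer solenoid produces a uniform field B₁ = μ₀n₁I₁ across the inner coil,
so the flux linkage is N₂Φ = N₂B₁A₂ = μ₀n₁N₂A₂·I₁, giving M = μ₀n₁N₂A₂.
A₂ = πr² = π(1.640×10^-2 m)² = 8.450×10^-4 m².
M = (4π×10⁻⁷)(653)(141)(8.450×10^-4) = 9.776×10^-5 H.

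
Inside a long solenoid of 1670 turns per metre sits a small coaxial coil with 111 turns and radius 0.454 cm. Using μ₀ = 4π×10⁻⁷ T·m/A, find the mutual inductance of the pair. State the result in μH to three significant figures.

The outer solenoid produces a uniform field B₁ = μ₀n₁I₁ across the inner coil,
so the flux linkage is N₂Φ = N₂B₁A₂ = μ₀n₁N₂A₂·I₁, giving M = μ₀n₁N₂A₂.
A₂ = πr² = π(4.540×10^-3 m)² = 6.475×10^-5 m².
M = (4π×10⁻⁷)(1670)(111)(6.475×10^-5) = 1.508×10^-5 H.

M ≈ 15.1 μH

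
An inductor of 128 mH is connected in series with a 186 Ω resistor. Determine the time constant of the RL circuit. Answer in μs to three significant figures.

τ ≈ 688 μs

τ = L/R = (0.128 H)/(186 Ω) = 6.882×10^-4 s.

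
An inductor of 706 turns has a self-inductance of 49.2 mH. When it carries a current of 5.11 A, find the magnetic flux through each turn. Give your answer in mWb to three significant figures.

Φ_B ≈ 0.356 mWb

From L = NΦ_B/I, the flux per turn is Φ_B = LI/N.
Φ_B = (4.920×10^-2 H)(5.11 A)/706 = 3.561×10^-4 Wb.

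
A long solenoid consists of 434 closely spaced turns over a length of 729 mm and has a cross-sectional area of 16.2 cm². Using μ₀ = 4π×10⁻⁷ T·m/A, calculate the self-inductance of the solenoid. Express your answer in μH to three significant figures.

L ≈ 526 μH

A = 16.2 cm² = 1.620×10^-3 m².
For a long solenoid, L = μ₀N²A/ℓ.
L = (4π×10⁻⁷)(434)²(1.620×10^-3)/(0.729 m) = 5.260×10^-4 H.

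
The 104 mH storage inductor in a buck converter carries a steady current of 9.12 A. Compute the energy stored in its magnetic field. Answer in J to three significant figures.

Stored magnetic energy: U = ½LI².
U = ½(0.104 H)(9.12 A)² = 4.325 J.

U ≈ 4.33 J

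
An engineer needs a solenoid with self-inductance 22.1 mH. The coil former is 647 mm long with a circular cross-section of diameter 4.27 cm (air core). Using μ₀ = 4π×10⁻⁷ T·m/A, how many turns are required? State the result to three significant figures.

A = π(d/2)² = π(2.135×10^-2 m)² = 1.432×10^-3 m².
From L = μ₀N²A/ℓ, N = √(Lℓ / (μ₀A)).
N = √[(2.210×10^-2)(0.647) / ((4π×10⁻⁷)×1.432×10^-3)] = √(7.946×10^6) ≈ 2818.8.

N ≈ 2820 turns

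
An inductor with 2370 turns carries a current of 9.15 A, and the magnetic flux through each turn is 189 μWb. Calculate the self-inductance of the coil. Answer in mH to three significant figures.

L ≈ 49.0 mH

Self-inductance is defined by L = NΦ_B/I (flux linkage over current).
L = (2370)(1.890×10^-4 Wb)/(9.15 A) = 4.895×10^-2 H.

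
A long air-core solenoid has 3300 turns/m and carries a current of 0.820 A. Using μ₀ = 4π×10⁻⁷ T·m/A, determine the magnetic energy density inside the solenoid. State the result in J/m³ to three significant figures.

B = μ₀nI = (4π×10⁻⁷)(3.300×10^3)(0.820) = 3.400×10^-3 T.
u = B²/(2μ₀) = (3.400×10^-3)²/(2×4π×10⁻⁷) = 4.601 J/m³.

u ≈ 4.60 J/m³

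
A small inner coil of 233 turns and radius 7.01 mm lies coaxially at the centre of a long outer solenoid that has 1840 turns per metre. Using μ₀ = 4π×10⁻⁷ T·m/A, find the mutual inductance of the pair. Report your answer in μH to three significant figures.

The outer solenoid produces a uniform field B₁ = μ₀n₁I₁ across the inner coil,
so the flux linkage is N₂Φ = N₂B₁A₂ = μ₀n₁N₂A₂·I₁, giving M = μ₀n₁N₂A₂.
A₂ = πr² = π(7.010×10^-3 m)² = 1.544×10^-4 m².
M = (4π×10⁻⁷)(1840)(233)(1.544×10^-4) = 8.317×10^-5 H.

M ≈ 83.2 μH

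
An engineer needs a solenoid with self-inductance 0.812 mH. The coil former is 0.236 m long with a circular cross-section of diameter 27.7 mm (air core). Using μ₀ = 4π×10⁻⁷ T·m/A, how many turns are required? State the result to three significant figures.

A = π(d/2)² = π(1.385×10^-2 m)² = 6.026×10^-4 m².
From L = μ₀N²A/ℓ, N = √(Lℓ / (μ₀A)).
N = √[(8.120×10^-4)(0.236) / ((4π×10⁻⁷)×6.026×10^-4)] = √(2.531×10^5) ≈ 503.0.

N ≈ 503 turns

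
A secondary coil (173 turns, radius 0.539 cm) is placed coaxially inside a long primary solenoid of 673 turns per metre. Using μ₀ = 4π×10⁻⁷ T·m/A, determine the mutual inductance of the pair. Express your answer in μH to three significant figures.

The outer solenoid produces a uniform field B₁ = μ₀n₁I₁ across the inner coil,
so the flux linkage is N₂Φ = N₂B₁A₂ = μ₀n₁N₂A₂·I₁, giving M = μ₀n₁N₂A₂.
A₂ = πr² = π(5.390×10^-3 m)² = 9.127×10^-5 m².
M = (4π×10⁻⁷)(673)(173)(9.127×10^-5) = 1.335×10^-5 H.

M ≈ 13.4 μH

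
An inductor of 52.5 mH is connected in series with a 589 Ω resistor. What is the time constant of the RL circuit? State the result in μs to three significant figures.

τ = L/R = (5.250×10^-2 H)/(589 Ω) = 8.913×10^-5 s.

τ ≈ 89.1 μs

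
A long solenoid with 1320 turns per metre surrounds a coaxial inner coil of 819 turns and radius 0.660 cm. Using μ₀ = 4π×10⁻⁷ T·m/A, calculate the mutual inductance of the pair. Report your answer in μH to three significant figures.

The outer solenoid produces a uniform field B₁ = μ₀n₁I₁ across the inner coil,
so the flux linkage is N₂Φ = N₂B₁A₂ = μ₀n₁N₂A₂·I₁, giving M = μ₀n₁N₂A₂.
A₂ = πr² = π(6.600×10^-3 m)² = 1.368×10^-4 m².
M = (4π×10⁻⁷)(1320)(819)(1.368×10^-4) = 1.859×10^-4 H.

M ≈ 186 μH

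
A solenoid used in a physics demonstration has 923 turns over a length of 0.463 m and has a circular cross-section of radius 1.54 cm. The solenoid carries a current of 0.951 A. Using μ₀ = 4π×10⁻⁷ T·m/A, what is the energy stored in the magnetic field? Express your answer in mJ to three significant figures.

A = πr² = π(1.540×10^-2 m)² = 7.451×10^-4 m².
L = μ₀N²A/ℓ = (4π×10⁻⁷)(923)²(7.451×10^-4)/(0.463) = 1.723×10^-3 H.
U = ½LI² = ½(1.723×10^-3)(0.951)² = 7.790×10^-4 J.

U ≈ 0.779 mJ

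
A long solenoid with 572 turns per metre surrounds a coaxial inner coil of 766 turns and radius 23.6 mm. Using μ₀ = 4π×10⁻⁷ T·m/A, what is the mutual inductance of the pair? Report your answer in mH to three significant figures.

M ≈ 0.963 mH

The outer solenoid produces a uniform field B₁ = μ₀n₁I₁ across the inner coil,
so the flux linkage is N₂Φ = N₂B₁A₂ = μ₀n₁N₂A₂·I₁, giving M = μ₀n₁N₂A₂.
A₂ = πr² = π(2.360×10^-2 m)² = 1.750×10^-3 m².
M = (4π×10⁻⁷)(572)(766)(1.750×10^-3) = 9.634×10^-4 H.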